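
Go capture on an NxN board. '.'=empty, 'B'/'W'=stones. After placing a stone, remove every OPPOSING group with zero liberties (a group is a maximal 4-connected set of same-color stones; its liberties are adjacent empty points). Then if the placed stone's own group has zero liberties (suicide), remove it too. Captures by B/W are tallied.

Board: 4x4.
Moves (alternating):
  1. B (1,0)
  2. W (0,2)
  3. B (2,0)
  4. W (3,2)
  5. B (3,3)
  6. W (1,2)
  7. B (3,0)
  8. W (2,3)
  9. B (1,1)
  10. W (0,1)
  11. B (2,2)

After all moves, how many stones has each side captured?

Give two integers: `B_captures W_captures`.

Answer: 0 1

Derivation:
Move 1: B@(1,0) -> caps B=0 W=0
Move 2: W@(0,2) -> caps B=0 W=0
Move 3: B@(2,0) -> caps B=0 W=0
Move 4: W@(3,2) -> caps B=0 W=0
Move 5: B@(3,3) -> caps B=0 W=0
Move 6: W@(1,2) -> caps B=0 W=0
Move 7: B@(3,0) -> caps B=0 W=0
Move 8: W@(2,3) -> caps B=0 W=1
Move 9: B@(1,1) -> caps B=0 W=1
Move 10: W@(0,1) -> caps B=0 W=1
Move 11: B@(2,2) -> caps B=0 W=1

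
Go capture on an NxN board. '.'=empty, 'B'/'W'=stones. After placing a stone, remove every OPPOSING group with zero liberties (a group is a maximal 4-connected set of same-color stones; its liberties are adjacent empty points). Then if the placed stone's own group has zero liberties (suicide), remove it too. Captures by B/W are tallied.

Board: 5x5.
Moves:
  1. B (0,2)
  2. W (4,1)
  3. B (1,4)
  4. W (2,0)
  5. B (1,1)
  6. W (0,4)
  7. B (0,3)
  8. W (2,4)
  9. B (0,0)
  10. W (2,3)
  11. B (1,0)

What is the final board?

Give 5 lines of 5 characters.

Answer: B.BB.
BB..B
W..WW
.....
.W...

Derivation:
Move 1: B@(0,2) -> caps B=0 W=0
Move 2: W@(4,1) -> caps B=0 W=0
Move 3: B@(1,4) -> caps B=0 W=0
Move 4: W@(2,0) -> caps B=0 W=0
Move 5: B@(1,1) -> caps B=0 W=0
Move 6: W@(0,4) -> caps B=0 W=0
Move 7: B@(0,3) -> caps B=1 W=0
Move 8: W@(2,4) -> caps B=1 W=0
Move 9: B@(0,0) -> caps B=1 W=0
Move 10: W@(2,3) -> caps B=1 W=0
Move 11: B@(1,0) -> caps B=1 W=0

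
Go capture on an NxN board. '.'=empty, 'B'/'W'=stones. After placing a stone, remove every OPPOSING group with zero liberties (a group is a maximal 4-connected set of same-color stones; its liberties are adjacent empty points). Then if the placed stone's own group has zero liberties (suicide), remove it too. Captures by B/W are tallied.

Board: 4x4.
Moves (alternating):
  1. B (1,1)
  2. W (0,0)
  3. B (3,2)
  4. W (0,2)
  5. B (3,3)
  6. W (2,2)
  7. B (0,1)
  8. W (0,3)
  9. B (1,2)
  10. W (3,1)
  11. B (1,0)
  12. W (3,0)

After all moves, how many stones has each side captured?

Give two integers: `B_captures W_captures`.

Answer: 1 0

Derivation:
Move 1: B@(1,1) -> caps B=0 W=0
Move 2: W@(0,0) -> caps B=0 W=0
Move 3: B@(3,2) -> caps B=0 W=0
Move 4: W@(0,2) -> caps B=0 W=0
Move 5: B@(3,3) -> caps B=0 W=0
Move 6: W@(2,2) -> caps B=0 W=0
Move 7: B@(0,1) -> caps B=0 W=0
Move 8: W@(0,3) -> caps B=0 W=0
Move 9: B@(1,2) -> caps B=0 W=0
Move 10: W@(3,1) -> caps B=0 W=0
Move 11: B@(1,0) -> caps B=1 W=0
Move 12: W@(3,0) -> caps B=1 W=0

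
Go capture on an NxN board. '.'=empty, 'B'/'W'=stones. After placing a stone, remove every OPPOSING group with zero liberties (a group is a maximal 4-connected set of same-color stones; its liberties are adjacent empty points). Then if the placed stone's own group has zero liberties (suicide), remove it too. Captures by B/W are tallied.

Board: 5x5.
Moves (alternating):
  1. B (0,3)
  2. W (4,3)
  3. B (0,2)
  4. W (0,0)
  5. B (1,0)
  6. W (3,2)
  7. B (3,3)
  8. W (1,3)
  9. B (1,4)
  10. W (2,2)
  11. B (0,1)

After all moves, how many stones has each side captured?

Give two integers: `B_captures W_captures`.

Answer: 1 0

Derivation:
Move 1: B@(0,3) -> caps B=0 W=0
Move 2: W@(4,3) -> caps B=0 W=0
Move 3: B@(0,2) -> caps B=0 W=0
Move 4: W@(0,0) -> caps B=0 W=0
Move 5: B@(1,0) -> caps B=0 W=0
Move 6: W@(3,2) -> caps B=0 W=0
Move 7: B@(3,3) -> caps B=0 W=0
Move 8: W@(1,3) -> caps B=0 W=0
Move 9: B@(1,4) -> caps B=0 W=0
Move 10: W@(2,2) -> caps B=0 W=0
Move 11: B@(0,1) -> caps B=1 W=0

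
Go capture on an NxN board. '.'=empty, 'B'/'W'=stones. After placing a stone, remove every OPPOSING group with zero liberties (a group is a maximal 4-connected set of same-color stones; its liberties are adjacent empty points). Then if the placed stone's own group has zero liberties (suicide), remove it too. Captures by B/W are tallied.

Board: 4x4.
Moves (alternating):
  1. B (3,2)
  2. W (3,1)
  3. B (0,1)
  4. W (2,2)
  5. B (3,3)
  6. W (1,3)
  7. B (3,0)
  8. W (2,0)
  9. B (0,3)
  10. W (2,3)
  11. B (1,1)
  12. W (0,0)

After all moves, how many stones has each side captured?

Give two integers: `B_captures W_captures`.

Move 1: B@(3,2) -> caps B=0 W=0
Move 2: W@(3,1) -> caps B=0 W=0
Move 3: B@(0,1) -> caps B=0 W=0
Move 4: W@(2,2) -> caps B=0 W=0
Move 5: B@(3,3) -> caps B=0 W=0
Move 6: W@(1,3) -> caps B=0 W=0
Move 7: B@(3,0) -> caps B=0 W=0
Move 8: W@(2,0) -> caps B=0 W=1
Move 9: B@(0,3) -> caps B=0 W=1
Move 10: W@(2,3) -> caps B=0 W=3
Move 11: B@(1,1) -> caps B=0 W=3
Move 12: W@(0,0) -> caps B=0 W=3

Answer: 0 3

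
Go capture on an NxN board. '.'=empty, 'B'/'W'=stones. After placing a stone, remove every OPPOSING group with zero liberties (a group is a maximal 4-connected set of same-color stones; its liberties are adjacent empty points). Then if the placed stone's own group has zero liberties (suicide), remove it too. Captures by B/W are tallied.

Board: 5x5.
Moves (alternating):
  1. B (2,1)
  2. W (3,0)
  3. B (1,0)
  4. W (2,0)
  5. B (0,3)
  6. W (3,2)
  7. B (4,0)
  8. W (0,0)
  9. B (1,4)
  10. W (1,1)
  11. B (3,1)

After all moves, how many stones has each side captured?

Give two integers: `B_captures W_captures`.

Move 1: B@(2,1) -> caps B=0 W=0
Move 2: W@(3,0) -> caps B=0 W=0
Move 3: B@(1,0) -> caps B=0 W=0
Move 4: W@(2,0) -> caps B=0 W=0
Move 5: B@(0,3) -> caps B=0 W=0
Move 6: W@(3,2) -> caps B=0 W=0
Move 7: B@(4,0) -> caps B=0 W=0
Move 8: W@(0,0) -> caps B=0 W=0
Move 9: B@(1,4) -> caps B=0 W=0
Move 10: W@(1,1) -> caps B=0 W=1
Move 11: B@(3,1) -> caps B=0 W=1

Answer: 0 1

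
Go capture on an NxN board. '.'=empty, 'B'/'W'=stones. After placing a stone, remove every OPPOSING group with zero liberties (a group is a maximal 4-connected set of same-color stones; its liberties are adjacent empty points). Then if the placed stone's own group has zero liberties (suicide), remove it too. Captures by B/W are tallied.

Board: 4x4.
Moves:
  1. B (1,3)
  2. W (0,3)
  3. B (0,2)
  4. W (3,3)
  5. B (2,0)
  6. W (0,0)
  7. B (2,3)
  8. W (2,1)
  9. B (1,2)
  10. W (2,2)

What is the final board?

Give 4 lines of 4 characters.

Move 1: B@(1,3) -> caps B=0 W=0
Move 2: W@(0,3) -> caps B=0 W=0
Move 3: B@(0,2) -> caps B=1 W=0
Move 4: W@(3,3) -> caps B=1 W=0
Move 5: B@(2,0) -> caps B=1 W=0
Move 6: W@(0,0) -> caps B=1 W=0
Move 7: B@(2,3) -> caps B=1 W=0
Move 8: W@(2,1) -> caps B=1 W=0
Move 9: B@(1,2) -> caps B=1 W=0
Move 10: W@(2,2) -> caps B=1 W=0

Answer: W.B.
..BB
BWWB
...W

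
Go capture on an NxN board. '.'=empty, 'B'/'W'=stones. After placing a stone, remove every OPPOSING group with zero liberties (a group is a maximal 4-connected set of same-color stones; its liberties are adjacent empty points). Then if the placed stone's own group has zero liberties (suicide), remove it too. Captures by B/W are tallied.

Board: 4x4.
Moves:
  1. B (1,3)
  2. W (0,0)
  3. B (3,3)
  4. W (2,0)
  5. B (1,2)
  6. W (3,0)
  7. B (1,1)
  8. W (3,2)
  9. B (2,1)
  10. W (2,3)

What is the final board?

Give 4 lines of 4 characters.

Answer: W...
.BBB
WB.W
W.W.

Derivation:
Move 1: B@(1,3) -> caps B=0 W=0
Move 2: W@(0,0) -> caps B=0 W=0
Move 3: B@(3,3) -> caps B=0 W=0
Move 4: W@(2,0) -> caps B=0 W=0
Move 5: B@(1,2) -> caps B=0 W=0
Move 6: W@(3,0) -> caps B=0 W=0
Move 7: B@(1,1) -> caps B=0 W=0
Move 8: W@(3,2) -> caps B=0 W=0
Move 9: B@(2,1) -> caps B=0 W=0
Move 10: W@(2,3) -> caps B=0 W=1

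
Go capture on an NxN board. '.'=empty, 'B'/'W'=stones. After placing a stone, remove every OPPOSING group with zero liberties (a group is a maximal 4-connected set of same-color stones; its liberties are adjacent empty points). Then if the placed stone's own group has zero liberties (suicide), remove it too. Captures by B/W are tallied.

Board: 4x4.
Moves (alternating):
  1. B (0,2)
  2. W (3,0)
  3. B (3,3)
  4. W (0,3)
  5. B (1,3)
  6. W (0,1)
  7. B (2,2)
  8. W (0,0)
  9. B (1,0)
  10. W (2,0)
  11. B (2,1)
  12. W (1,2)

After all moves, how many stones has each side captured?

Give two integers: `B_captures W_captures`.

Answer: 1 0

Derivation:
Move 1: B@(0,2) -> caps B=0 W=0
Move 2: W@(3,0) -> caps B=0 W=0
Move 3: B@(3,3) -> caps B=0 W=0
Move 4: W@(0,3) -> caps B=0 W=0
Move 5: B@(1,3) -> caps B=1 W=0
Move 6: W@(0,1) -> caps B=1 W=0
Move 7: B@(2,2) -> caps B=1 W=0
Move 8: W@(0,0) -> caps B=1 W=0
Move 9: B@(1,0) -> caps B=1 W=0
Move 10: W@(2,0) -> caps B=1 W=0
Move 11: B@(2,1) -> caps B=1 W=0
Move 12: W@(1,2) -> caps B=1 W=0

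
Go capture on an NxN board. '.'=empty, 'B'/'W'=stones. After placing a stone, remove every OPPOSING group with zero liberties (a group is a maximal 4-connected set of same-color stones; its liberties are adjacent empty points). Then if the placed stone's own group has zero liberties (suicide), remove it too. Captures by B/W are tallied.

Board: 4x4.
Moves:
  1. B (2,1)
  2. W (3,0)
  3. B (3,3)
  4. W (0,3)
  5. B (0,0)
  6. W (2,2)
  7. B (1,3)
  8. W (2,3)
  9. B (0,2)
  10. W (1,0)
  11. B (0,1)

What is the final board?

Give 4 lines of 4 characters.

Move 1: B@(2,1) -> caps B=0 W=0
Move 2: W@(3,0) -> caps B=0 W=0
Move 3: B@(3,3) -> caps B=0 W=0
Move 4: W@(0,3) -> caps B=0 W=0
Move 5: B@(0,0) -> caps B=0 W=0
Move 6: W@(2,2) -> caps B=0 W=0
Move 7: B@(1,3) -> caps B=0 W=0
Move 8: W@(2,3) -> caps B=0 W=0
Move 9: B@(0,2) -> caps B=1 W=0
Move 10: W@(1,0) -> caps B=1 W=0
Move 11: B@(0,1) -> caps B=1 W=0

Answer: BBB.
W..B
.BWW
W..B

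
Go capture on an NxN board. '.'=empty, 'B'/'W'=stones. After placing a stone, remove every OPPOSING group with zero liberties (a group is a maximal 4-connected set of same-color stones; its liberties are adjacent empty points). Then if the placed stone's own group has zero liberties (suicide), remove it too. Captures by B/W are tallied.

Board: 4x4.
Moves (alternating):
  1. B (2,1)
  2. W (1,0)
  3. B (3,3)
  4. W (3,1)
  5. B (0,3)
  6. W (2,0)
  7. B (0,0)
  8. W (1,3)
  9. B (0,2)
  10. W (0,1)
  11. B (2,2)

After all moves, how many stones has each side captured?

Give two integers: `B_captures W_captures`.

Move 1: B@(2,1) -> caps B=0 W=0
Move 2: W@(1,0) -> caps B=0 W=0
Move 3: B@(3,3) -> caps B=0 W=0
Move 4: W@(3,1) -> caps B=0 W=0
Move 5: B@(0,3) -> caps B=0 W=0
Move 6: W@(2,0) -> caps B=0 W=0
Move 7: B@(0,0) -> caps B=0 W=0
Move 8: W@(1,3) -> caps B=0 W=0
Move 9: B@(0,2) -> caps B=0 W=0
Move 10: W@(0,1) -> caps B=0 W=1
Move 11: B@(2,2) -> caps B=0 W=1

Answer: 0 1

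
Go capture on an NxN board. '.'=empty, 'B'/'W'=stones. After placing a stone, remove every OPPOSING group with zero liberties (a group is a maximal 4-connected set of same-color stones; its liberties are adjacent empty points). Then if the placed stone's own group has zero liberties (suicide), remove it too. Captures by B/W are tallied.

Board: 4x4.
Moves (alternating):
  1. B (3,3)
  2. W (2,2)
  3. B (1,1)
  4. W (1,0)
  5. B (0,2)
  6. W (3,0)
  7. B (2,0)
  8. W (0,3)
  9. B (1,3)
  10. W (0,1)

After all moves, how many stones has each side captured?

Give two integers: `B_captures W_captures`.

Answer: 1 0

Derivation:
Move 1: B@(3,3) -> caps B=0 W=0
Move 2: W@(2,2) -> caps B=0 W=0
Move 3: B@(1,1) -> caps B=0 W=0
Move 4: W@(1,0) -> caps B=0 W=0
Move 5: B@(0,2) -> caps B=0 W=0
Move 6: W@(3,0) -> caps B=0 W=0
Move 7: B@(2,0) -> caps B=0 W=0
Move 8: W@(0,3) -> caps B=0 W=0
Move 9: B@(1,3) -> caps B=1 W=0
Move 10: W@(0,1) -> caps B=1 W=0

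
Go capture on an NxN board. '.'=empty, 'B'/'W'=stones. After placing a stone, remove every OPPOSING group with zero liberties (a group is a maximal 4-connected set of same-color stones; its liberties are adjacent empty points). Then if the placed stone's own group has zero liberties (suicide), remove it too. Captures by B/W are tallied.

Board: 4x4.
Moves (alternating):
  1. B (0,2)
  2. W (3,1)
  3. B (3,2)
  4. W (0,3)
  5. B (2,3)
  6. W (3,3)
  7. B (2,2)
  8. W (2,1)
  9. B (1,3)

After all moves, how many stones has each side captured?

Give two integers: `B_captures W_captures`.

Answer: 1 0

Derivation:
Move 1: B@(0,2) -> caps B=0 W=0
Move 2: W@(3,1) -> caps B=0 W=0
Move 3: B@(3,2) -> caps B=0 W=0
Move 4: W@(0,3) -> caps B=0 W=0
Move 5: B@(2,3) -> caps B=0 W=0
Move 6: W@(3,3) -> caps B=0 W=0
Move 7: B@(2,2) -> caps B=0 W=0
Move 8: W@(2,1) -> caps B=0 W=0
Move 9: B@(1,3) -> caps B=1 W=0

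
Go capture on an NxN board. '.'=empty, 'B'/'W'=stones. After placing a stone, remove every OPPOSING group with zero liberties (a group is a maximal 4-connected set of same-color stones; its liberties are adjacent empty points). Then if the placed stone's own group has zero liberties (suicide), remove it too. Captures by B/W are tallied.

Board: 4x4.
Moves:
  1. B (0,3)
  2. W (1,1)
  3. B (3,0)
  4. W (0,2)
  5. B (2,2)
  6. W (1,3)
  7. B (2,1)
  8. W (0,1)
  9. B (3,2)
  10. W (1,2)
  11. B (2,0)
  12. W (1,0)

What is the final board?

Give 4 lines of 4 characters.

Answer: .WW.
WWWW
BBB.
B.B.

Derivation:
Move 1: B@(0,3) -> caps B=0 W=0
Move 2: W@(1,1) -> caps B=0 W=0
Move 3: B@(3,0) -> caps B=0 W=0
Move 4: W@(0,2) -> caps B=0 W=0
Move 5: B@(2,2) -> caps B=0 W=0
Move 6: W@(1,3) -> caps B=0 W=1
Move 7: B@(2,1) -> caps B=0 W=1
Move 8: W@(0,1) -> caps B=0 W=1
Move 9: B@(3,2) -> caps B=0 W=1
Move 10: W@(1,2) -> caps B=0 W=1
Move 11: B@(2,0) -> caps B=0 W=1
Move 12: W@(1,0) -> caps B=0 W=1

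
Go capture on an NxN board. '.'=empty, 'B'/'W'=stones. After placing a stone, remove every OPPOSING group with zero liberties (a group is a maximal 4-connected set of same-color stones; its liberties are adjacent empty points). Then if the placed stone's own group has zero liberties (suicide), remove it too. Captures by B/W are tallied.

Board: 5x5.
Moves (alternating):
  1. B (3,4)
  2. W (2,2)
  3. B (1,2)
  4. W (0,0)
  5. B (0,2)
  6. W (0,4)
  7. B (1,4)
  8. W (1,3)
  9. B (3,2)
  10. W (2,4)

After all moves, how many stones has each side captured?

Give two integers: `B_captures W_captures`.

Answer: 0 1

Derivation:
Move 1: B@(3,4) -> caps B=0 W=0
Move 2: W@(2,2) -> caps B=0 W=0
Move 3: B@(1,2) -> caps B=0 W=0
Move 4: W@(0,0) -> caps B=0 W=0
Move 5: B@(0,2) -> caps B=0 W=0
Move 6: W@(0,4) -> caps B=0 W=0
Move 7: B@(1,4) -> caps B=0 W=0
Move 8: W@(1,3) -> caps B=0 W=0
Move 9: B@(3,2) -> caps B=0 W=0
Move 10: W@(2,4) -> caps B=0 W=1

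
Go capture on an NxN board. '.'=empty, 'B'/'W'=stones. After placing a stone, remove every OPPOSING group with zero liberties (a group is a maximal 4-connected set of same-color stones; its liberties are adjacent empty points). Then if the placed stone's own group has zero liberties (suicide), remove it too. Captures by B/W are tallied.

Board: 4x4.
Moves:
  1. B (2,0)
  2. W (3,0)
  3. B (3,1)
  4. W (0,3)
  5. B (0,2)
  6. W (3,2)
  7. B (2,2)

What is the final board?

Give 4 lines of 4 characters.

Answer: ..BW
....
B.B.
.BW.

Derivation:
Move 1: B@(2,0) -> caps B=0 W=0
Move 2: W@(3,0) -> caps B=0 W=0
Move 3: B@(3,1) -> caps B=1 W=0
Move 4: W@(0,3) -> caps B=1 W=0
Move 5: B@(0,2) -> caps B=1 W=0
Move 6: W@(3,2) -> caps B=1 W=0
Move 7: B@(2,2) -> caps B=1 W=0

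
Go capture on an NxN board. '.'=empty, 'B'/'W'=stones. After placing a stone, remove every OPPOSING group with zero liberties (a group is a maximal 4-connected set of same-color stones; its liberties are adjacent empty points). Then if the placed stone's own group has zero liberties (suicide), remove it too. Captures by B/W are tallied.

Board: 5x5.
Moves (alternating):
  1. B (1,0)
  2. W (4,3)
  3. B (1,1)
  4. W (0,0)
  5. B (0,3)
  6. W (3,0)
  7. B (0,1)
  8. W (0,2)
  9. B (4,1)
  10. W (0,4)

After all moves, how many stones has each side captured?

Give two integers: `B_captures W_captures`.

Move 1: B@(1,0) -> caps B=0 W=0
Move 2: W@(4,3) -> caps B=0 W=0
Move 3: B@(1,1) -> caps B=0 W=0
Move 4: W@(0,0) -> caps B=0 W=0
Move 5: B@(0,3) -> caps B=0 W=0
Move 6: W@(3,0) -> caps B=0 W=0
Move 7: B@(0,1) -> caps B=1 W=0
Move 8: W@(0,2) -> caps B=1 W=0
Move 9: B@(4,1) -> caps B=1 W=0
Move 10: W@(0,4) -> caps B=1 W=0

Answer: 1 0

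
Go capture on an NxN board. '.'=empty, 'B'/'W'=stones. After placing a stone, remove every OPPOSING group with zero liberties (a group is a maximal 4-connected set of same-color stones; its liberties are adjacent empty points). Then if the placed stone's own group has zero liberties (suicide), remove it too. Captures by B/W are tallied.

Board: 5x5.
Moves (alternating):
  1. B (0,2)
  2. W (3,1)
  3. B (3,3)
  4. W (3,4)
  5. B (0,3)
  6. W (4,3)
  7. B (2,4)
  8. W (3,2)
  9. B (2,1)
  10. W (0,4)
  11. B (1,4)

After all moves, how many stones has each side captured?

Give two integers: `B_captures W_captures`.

Move 1: B@(0,2) -> caps B=0 W=0
Move 2: W@(3,1) -> caps B=0 W=0
Move 3: B@(3,3) -> caps B=0 W=0
Move 4: W@(3,4) -> caps B=0 W=0
Move 5: B@(0,3) -> caps B=0 W=0
Move 6: W@(4,3) -> caps B=0 W=0
Move 7: B@(2,4) -> caps B=0 W=0
Move 8: W@(3,2) -> caps B=0 W=0
Move 9: B@(2,1) -> caps B=0 W=0
Move 10: W@(0,4) -> caps B=0 W=0
Move 11: B@(1,4) -> caps B=1 W=0

Answer: 1 0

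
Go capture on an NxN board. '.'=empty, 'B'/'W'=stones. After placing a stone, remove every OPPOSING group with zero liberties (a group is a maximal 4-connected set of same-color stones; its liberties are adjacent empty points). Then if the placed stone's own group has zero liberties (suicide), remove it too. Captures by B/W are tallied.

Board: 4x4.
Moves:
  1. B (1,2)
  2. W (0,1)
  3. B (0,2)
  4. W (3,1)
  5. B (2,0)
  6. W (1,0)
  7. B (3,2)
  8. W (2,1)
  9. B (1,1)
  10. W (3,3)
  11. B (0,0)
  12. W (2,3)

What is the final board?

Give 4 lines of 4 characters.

Answer: B.B.
.BB.
BW.W
.WBW

Derivation:
Move 1: B@(1,2) -> caps B=0 W=0
Move 2: W@(0,1) -> caps B=0 W=0
Move 3: B@(0,2) -> caps B=0 W=0
Move 4: W@(3,1) -> caps B=0 W=0
Move 5: B@(2,0) -> caps B=0 W=0
Move 6: W@(1,0) -> caps B=0 W=0
Move 7: B@(3,2) -> caps B=0 W=0
Move 8: W@(2,1) -> caps B=0 W=0
Move 9: B@(1,1) -> caps B=0 W=0
Move 10: W@(3,3) -> caps B=0 W=0
Move 11: B@(0,0) -> caps B=2 W=0
Move 12: W@(2,3) -> caps B=2 W=0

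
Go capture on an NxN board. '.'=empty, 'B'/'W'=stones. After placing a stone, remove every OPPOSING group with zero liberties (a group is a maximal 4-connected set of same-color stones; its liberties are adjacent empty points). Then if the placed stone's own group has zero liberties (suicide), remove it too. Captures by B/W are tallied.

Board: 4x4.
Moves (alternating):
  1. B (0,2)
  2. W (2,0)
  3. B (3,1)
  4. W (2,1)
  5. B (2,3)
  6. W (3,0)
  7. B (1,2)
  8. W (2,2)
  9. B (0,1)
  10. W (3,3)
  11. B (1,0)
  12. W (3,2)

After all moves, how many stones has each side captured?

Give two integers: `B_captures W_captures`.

Move 1: B@(0,2) -> caps B=0 W=0
Move 2: W@(2,0) -> caps B=0 W=0
Move 3: B@(3,1) -> caps B=0 W=0
Move 4: W@(2,1) -> caps B=0 W=0
Move 5: B@(2,3) -> caps B=0 W=0
Move 6: W@(3,0) -> caps B=0 W=0
Move 7: B@(1,2) -> caps B=0 W=0
Move 8: W@(2,2) -> caps B=0 W=0
Move 9: B@(0,1) -> caps B=0 W=0
Move 10: W@(3,3) -> caps B=0 W=0
Move 11: B@(1,0) -> caps B=0 W=0
Move 12: W@(3,2) -> caps B=0 W=1

Answer: 0 1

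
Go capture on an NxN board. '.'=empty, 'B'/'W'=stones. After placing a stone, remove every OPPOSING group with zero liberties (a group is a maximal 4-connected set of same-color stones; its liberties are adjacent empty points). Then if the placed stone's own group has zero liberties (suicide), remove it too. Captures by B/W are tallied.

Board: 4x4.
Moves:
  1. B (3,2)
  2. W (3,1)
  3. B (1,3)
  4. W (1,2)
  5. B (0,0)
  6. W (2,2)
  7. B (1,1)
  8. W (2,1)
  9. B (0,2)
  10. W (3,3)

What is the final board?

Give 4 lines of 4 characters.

Move 1: B@(3,2) -> caps B=0 W=0
Move 2: W@(3,1) -> caps B=0 W=0
Move 3: B@(1,3) -> caps B=0 W=0
Move 4: W@(1,2) -> caps B=0 W=0
Move 5: B@(0,0) -> caps B=0 W=0
Move 6: W@(2,2) -> caps B=0 W=0
Move 7: B@(1,1) -> caps B=0 W=0
Move 8: W@(2,1) -> caps B=0 W=0
Move 9: B@(0,2) -> caps B=0 W=0
Move 10: W@(3,3) -> caps B=0 W=1

Answer: B.B.
.BWB
.WW.
.W.W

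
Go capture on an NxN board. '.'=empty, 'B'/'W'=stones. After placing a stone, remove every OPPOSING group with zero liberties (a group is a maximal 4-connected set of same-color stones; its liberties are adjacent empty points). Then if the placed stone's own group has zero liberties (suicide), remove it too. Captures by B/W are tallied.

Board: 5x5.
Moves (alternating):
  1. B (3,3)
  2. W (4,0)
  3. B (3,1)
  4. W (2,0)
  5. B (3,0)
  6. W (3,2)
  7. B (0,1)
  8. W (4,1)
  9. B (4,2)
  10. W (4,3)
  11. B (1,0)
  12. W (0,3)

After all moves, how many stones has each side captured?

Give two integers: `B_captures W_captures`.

Move 1: B@(3,3) -> caps B=0 W=0
Move 2: W@(4,0) -> caps B=0 W=0
Move 3: B@(3,1) -> caps B=0 W=0
Move 4: W@(2,0) -> caps B=0 W=0
Move 5: B@(3,0) -> caps B=0 W=0
Move 6: W@(3,2) -> caps B=0 W=0
Move 7: B@(0,1) -> caps B=0 W=0
Move 8: W@(4,1) -> caps B=0 W=0
Move 9: B@(4,2) -> caps B=2 W=0
Move 10: W@(4,3) -> caps B=2 W=0
Move 11: B@(1,0) -> caps B=2 W=0
Move 12: W@(0,3) -> caps B=2 W=0

Answer: 2 0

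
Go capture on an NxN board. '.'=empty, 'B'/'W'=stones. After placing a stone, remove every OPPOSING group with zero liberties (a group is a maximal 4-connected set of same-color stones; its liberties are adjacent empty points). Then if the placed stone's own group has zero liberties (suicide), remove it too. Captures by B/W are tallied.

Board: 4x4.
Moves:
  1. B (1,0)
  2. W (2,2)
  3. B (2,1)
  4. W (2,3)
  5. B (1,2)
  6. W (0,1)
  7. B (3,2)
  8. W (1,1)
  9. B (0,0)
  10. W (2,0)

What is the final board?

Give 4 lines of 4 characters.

Answer: .W..
.WB.
WBWW
..B.

Derivation:
Move 1: B@(1,0) -> caps B=0 W=0
Move 2: W@(2,2) -> caps B=0 W=0
Move 3: B@(2,1) -> caps B=0 W=0
Move 4: W@(2,3) -> caps B=0 W=0
Move 5: B@(1,2) -> caps B=0 W=0
Move 6: W@(0,1) -> caps B=0 W=0
Move 7: B@(3,2) -> caps B=0 W=0
Move 8: W@(1,1) -> caps B=0 W=0
Move 9: B@(0,0) -> caps B=0 W=0
Move 10: W@(2,0) -> caps B=0 W=2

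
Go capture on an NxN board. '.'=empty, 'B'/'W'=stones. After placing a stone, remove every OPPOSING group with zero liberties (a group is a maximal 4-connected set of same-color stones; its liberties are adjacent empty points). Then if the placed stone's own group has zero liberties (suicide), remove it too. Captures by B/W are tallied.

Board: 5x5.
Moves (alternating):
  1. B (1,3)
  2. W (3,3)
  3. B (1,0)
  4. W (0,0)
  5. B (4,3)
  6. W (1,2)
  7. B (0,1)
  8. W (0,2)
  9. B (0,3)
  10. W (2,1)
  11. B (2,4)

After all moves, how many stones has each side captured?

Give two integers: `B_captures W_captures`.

Move 1: B@(1,3) -> caps B=0 W=0
Move 2: W@(3,3) -> caps B=0 W=0
Move 3: B@(1,0) -> caps B=0 W=0
Move 4: W@(0,0) -> caps B=0 W=0
Move 5: B@(4,3) -> caps B=0 W=0
Move 6: W@(1,2) -> caps B=0 W=0
Move 7: B@(0,1) -> caps B=1 W=0
Move 8: W@(0,2) -> caps B=1 W=0
Move 9: B@(0,3) -> caps B=1 W=0
Move 10: W@(2,1) -> caps B=1 W=0
Move 11: B@(2,4) -> caps B=1 W=0

Answer: 1 0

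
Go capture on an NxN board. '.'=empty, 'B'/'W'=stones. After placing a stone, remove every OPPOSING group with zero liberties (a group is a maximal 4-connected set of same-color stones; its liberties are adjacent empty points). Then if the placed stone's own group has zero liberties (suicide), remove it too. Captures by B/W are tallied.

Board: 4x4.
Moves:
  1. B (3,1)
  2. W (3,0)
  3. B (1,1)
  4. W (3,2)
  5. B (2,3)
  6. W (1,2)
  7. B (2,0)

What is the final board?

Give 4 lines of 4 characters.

Answer: ....
.BW.
B..B
.BW.

Derivation:
Move 1: B@(3,1) -> caps B=0 W=0
Move 2: W@(3,0) -> caps B=0 W=0
Move 3: B@(1,1) -> caps B=0 W=0
Move 4: W@(3,2) -> caps B=0 W=0
Move 5: B@(2,3) -> caps B=0 W=0
Move 6: W@(1,2) -> caps B=0 W=0
Move 7: B@(2,0) -> caps B=1 W=0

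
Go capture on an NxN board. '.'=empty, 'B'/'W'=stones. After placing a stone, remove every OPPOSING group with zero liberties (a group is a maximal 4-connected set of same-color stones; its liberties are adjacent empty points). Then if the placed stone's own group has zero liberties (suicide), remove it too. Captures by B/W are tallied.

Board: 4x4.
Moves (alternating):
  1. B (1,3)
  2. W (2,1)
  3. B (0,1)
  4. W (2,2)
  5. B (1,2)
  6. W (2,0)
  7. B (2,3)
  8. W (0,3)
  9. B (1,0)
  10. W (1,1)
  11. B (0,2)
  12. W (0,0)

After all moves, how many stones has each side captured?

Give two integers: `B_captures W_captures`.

Move 1: B@(1,3) -> caps B=0 W=0
Move 2: W@(2,1) -> caps B=0 W=0
Move 3: B@(0,1) -> caps B=0 W=0
Move 4: W@(2,2) -> caps B=0 W=0
Move 5: B@(1,2) -> caps B=0 W=0
Move 6: W@(2,0) -> caps B=0 W=0
Move 7: B@(2,3) -> caps B=0 W=0
Move 8: W@(0,3) -> caps B=0 W=0
Move 9: B@(1,0) -> caps B=0 W=0
Move 10: W@(1,1) -> caps B=0 W=0
Move 11: B@(0,2) -> caps B=1 W=0
Move 12: W@(0,0) -> caps B=1 W=1

Answer: 1 1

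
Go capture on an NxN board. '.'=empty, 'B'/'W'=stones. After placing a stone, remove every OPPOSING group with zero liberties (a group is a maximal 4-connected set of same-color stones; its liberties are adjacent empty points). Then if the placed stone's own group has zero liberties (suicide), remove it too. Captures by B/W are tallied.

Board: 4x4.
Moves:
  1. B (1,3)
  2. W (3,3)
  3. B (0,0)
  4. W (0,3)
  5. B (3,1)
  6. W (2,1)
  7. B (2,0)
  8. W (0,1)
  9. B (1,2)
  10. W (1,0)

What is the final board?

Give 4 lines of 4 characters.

Answer: .W.W
W.BB
BW..
.B.W

Derivation:
Move 1: B@(1,3) -> caps B=0 W=0
Move 2: W@(3,3) -> caps B=0 W=0
Move 3: B@(0,0) -> caps B=0 W=0
Move 4: W@(0,3) -> caps B=0 W=0
Move 5: B@(3,1) -> caps B=0 W=0
Move 6: W@(2,1) -> caps B=0 W=0
Move 7: B@(2,0) -> caps B=0 W=0
Move 8: W@(0,1) -> caps B=0 W=0
Move 9: B@(1,2) -> caps B=0 W=0
Move 10: W@(1,0) -> caps B=0 W=1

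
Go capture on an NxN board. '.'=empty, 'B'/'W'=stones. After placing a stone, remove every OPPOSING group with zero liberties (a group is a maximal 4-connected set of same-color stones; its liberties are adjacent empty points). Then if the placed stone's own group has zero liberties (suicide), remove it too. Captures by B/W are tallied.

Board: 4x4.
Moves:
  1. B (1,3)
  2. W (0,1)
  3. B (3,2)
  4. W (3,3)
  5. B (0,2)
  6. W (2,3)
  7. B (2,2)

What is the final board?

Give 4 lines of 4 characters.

Answer: .WB.
...B
..B.
..B.

Derivation:
Move 1: B@(1,3) -> caps B=0 W=0
Move 2: W@(0,1) -> caps B=0 W=0
Move 3: B@(3,2) -> caps B=0 W=0
Move 4: W@(3,3) -> caps B=0 W=0
Move 5: B@(0,2) -> caps B=0 W=0
Move 6: W@(2,3) -> caps B=0 W=0
Move 7: B@(2,2) -> caps B=2 W=0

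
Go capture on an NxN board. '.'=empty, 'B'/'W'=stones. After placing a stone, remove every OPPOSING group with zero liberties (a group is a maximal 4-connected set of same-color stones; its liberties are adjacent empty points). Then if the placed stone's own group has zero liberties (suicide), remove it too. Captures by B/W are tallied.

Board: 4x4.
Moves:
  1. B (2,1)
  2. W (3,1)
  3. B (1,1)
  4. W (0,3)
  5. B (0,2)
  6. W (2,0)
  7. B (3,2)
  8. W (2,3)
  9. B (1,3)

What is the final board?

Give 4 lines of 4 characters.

Move 1: B@(2,1) -> caps B=0 W=0
Move 2: W@(3,1) -> caps B=0 W=0
Move 3: B@(1,1) -> caps B=0 W=0
Move 4: W@(0,3) -> caps B=0 W=0
Move 5: B@(0,2) -> caps B=0 W=0
Move 6: W@(2,0) -> caps B=0 W=0
Move 7: B@(3,2) -> caps B=0 W=0
Move 8: W@(2,3) -> caps B=0 W=0
Move 9: B@(1,3) -> caps B=1 W=0

Answer: ..B.
.B.B
WB.W
.WB.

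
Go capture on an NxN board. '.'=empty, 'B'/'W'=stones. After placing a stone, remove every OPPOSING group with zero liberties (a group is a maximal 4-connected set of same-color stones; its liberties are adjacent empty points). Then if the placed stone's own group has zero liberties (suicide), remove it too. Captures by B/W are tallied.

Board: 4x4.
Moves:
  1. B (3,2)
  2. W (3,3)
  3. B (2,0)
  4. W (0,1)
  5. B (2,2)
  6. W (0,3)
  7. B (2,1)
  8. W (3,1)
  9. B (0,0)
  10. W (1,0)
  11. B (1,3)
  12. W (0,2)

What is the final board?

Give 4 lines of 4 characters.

Move 1: B@(3,2) -> caps B=0 W=0
Move 2: W@(3,3) -> caps B=0 W=0
Move 3: B@(2,0) -> caps B=0 W=0
Move 4: W@(0,1) -> caps B=0 W=0
Move 5: B@(2,2) -> caps B=0 W=0
Move 6: W@(0,3) -> caps B=0 W=0
Move 7: B@(2,1) -> caps B=0 W=0
Move 8: W@(3,1) -> caps B=0 W=0
Move 9: B@(0,0) -> caps B=0 W=0
Move 10: W@(1,0) -> caps B=0 W=1
Move 11: B@(1,3) -> caps B=0 W=1
Move 12: W@(0,2) -> caps B=0 W=1

Answer: .WWW
W..B
BBB.
.WBW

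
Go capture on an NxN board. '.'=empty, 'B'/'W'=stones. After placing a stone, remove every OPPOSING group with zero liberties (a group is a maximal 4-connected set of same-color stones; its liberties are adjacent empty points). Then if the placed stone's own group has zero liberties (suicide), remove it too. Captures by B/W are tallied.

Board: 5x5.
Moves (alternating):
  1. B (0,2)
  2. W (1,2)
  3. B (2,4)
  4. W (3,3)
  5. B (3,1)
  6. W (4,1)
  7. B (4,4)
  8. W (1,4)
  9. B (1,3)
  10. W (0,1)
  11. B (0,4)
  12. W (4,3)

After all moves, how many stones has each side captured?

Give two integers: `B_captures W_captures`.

Answer: 1 0

Derivation:
Move 1: B@(0,2) -> caps B=0 W=0
Move 2: W@(1,2) -> caps B=0 W=0
Move 3: B@(2,4) -> caps B=0 W=0
Move 4: W@(3,3) -> caps B=0 W=0
Move 5: B@(3,1) -> caps B=0 W=0
Move 6: W@(4,1) -> caps B=0 W=0
Move 7: B@(4,4) -> caps B=0 W=0
Move 8: W@(1,4) -> caps B=0 W=0
Move 9: B@(1,3) -> caps B=0 W=0
Move 10: W@(0,1) -> caps B=0 W=0
Move 11: B@(0,4) -> caps B=1 W=0
Move 12: W@(4,3) -> caps B=1 W=0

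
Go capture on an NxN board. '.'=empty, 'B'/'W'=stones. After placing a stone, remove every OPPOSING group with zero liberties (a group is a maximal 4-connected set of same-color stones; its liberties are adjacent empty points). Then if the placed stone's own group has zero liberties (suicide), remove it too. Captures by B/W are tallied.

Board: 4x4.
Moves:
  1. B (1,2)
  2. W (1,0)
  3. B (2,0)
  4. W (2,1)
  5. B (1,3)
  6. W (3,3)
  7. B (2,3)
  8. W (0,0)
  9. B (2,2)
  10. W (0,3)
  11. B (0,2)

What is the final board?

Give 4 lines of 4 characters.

Move 1: B@(1,2) -> caps B=0 W=0
Move 2: W@(1,0) -> caps B=0 W=0
Move 3: B@(2,0) -> caps B=0 W=0
Move 4: W@(2,1) -> caps B=0 W=0
Move 5: B@(1,3) -> caps B=0 W=0
Move 6: W@(3,3) -> caps B=0 W=0
Move 7: B@(2,3) -> caps B=0 W=0
Move 8: W@(0,0) -> caps B=0 W=0
Move 9: B@(2,2) -> caps B=0 W=0
Move 10: W@(0,3) -> caps B=0 W=0
Move 11: B@(0,2) -> caps B=1 W=0

Answer: W.B.
W.BB
BWBB
...W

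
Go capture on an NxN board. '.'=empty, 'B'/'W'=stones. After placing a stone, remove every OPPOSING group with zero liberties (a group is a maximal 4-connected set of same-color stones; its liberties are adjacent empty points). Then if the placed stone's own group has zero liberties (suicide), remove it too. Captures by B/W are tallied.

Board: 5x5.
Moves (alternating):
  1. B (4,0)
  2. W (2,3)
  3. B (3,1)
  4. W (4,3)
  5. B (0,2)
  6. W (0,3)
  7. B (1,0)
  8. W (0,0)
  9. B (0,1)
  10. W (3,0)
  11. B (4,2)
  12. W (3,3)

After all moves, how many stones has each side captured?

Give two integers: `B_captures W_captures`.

Answer: 1 0

Derivation:
Move 1: B@(4,0) -> caps B=0 W=0
Move 2: W@(2,3) -> caps B=0 W=0
Move 3: B@(3,1) -> caps B=0 W=0
Move 4: W@(4,3) -> caps B=0 W=0
Move 5: B@(0,2) -> caps B=0 W=0
Move 6: W@(0,3) -> caps B=0 W=0
Move 7: B@(1,0) -> caps B=0 W=0
Move 8: W@(0,0) -> caps B=0 W=0
Move 9: B@(0,1) -> caps B=1 W=0
Move 10: W@(3,0) -> caps B=1 W=0
Move 11: B@(4,2) -> caps B=1 W=0
Move 12: W@(3,3) -> caps B=1 W=0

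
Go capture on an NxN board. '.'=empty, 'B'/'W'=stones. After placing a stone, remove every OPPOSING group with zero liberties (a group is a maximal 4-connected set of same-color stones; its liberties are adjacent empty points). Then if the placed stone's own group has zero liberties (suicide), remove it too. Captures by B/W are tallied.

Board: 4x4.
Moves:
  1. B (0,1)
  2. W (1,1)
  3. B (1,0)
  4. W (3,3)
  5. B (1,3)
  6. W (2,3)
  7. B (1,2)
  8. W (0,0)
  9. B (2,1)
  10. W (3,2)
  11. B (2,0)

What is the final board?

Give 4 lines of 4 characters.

Move 1: B@(0,1) -> caps B=0 W=0
Move 2: W@(1,1) -> caps B=0 W=0
Move 3: B@(1,0) -> caps B=0 W=0
Move 4: W@(3,3) -> caps B=0 W=0
Move 5: B@(1,3) -> caps B=0 W=0
Move 6: W@(2,3) -> caps B=0 W=0
Move 7: B@(1,2) -> caps B=0 W=0
Move 8: W@(0,0) -> caps B=0 W=0
Move 9: B@(2,1) -> caps B=1 W=0
Move 10: W@(3,2) -> caps B=1 W=0
Move 11: B@(2,0) -> caps B=1 W=0

Answer: .B..
B.BB
BB.W
..WW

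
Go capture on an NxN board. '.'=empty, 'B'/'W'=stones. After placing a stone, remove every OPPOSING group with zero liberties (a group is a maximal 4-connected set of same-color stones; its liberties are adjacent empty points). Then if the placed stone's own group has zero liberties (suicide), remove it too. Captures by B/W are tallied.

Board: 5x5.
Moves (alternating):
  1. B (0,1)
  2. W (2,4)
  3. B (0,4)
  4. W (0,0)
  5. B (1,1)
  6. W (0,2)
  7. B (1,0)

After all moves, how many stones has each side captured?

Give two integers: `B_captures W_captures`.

Move 1: B@(0,1) -> caps B=0 W=0
Move 2: W@(2,4) -> caps B=0 W=0
Move 3: B@(0,4) -> caps B=0 W=0
Move 4: W@(0,0) -> caps B=0 W=0
Move 5: B@(1,1) -> caps B=0 W=0
Move 6: W@(0,2) -> caps B=0 W=0
Move 7: B@(1,0) -> caps B=1 W=0

Answer: 1 0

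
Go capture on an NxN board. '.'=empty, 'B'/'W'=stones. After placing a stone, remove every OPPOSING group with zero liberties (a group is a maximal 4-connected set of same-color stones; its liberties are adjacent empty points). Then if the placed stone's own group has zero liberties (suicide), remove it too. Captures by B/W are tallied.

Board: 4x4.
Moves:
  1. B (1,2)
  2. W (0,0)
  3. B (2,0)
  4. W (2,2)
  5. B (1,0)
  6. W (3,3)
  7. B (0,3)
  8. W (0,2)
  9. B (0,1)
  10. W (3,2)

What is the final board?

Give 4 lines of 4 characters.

Move 1: B@(1,2) -> caps B=0 W=0
Move 2: W@(0,0) -> caps B=0 W=0
Move 3: B@(2,0) -> caps B=0 W=0
Move 4: W@(2,2) -> caps B=0 W=0
Move 5: B@(1,0) -> caps B=0 W=0
Move 6: W@(3,3) -> caps B=0 W=0
Move 7: B@(0,3) -> caps B=0 W=0
Move 8: W@(0,2) -> caps B=0 W=0
Move 9: B@(0,1) -> caps B=2 W=0
Move 10: W@(3,2) -> caps B=2 W=0

Answer: .B.B
B.B.
B.W.
..WW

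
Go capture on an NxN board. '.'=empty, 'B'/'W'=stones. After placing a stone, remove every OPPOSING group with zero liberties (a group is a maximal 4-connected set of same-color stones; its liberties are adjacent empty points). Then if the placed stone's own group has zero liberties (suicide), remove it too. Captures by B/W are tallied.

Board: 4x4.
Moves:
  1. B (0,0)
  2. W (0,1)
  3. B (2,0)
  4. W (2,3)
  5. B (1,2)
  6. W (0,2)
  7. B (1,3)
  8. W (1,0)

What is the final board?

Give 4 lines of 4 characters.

Move 1: B@(0,0) -> caps B=0 W=0
Move 2: W@(0,1) -> caps B=0 W=0
Move 3: B@(2,0) -> caps B=0 W=0
Move 4: W@(2,3) -> caps B=0 W=0
Move 5: B@(1,2) -> caps B=0 W=0
Move 6: W@(0,2) -> caps B=0 W=0
Move 7: B@(1,3) -> caps B=0 W=0
Move 8: W@(1,0) -> caps B=0 W=1

Answer: .WW.
W.BB
B..W
....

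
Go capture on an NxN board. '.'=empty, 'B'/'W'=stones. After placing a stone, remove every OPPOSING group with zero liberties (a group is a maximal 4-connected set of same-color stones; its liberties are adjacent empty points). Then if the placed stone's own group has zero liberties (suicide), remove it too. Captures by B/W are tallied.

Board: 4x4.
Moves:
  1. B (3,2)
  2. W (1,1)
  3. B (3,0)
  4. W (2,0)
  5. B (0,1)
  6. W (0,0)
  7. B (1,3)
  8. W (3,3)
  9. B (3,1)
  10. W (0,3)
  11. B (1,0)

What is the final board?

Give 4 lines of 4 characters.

Answer: .B.W
BW.B
W...
BBBW

Derivation:
Move 1: B@(3,2) -> caps B=0 W=0
Move 2: W@(1,1) -> caps B=0 W=0
Move 3: B@(3,0) -> caps B=0 W=0
Move 4: W@(2,0) -> caps B=0 W=0
Move 5: B@(0,1) -> caps B=0 W=0
Move 6: W@(0,0) -> caps B=0 W=0
Move 7: B@(1,3) -> caps B=0 W=0
Move 8: W@(3,3) -> caps B=0 W=0
Move 9: B@(3,1) -> caps B=0 W=0
Move 10: W@(0,3) -> caps B=0 W=0
Move 11: B@(1,0) -> caps B=1 W=0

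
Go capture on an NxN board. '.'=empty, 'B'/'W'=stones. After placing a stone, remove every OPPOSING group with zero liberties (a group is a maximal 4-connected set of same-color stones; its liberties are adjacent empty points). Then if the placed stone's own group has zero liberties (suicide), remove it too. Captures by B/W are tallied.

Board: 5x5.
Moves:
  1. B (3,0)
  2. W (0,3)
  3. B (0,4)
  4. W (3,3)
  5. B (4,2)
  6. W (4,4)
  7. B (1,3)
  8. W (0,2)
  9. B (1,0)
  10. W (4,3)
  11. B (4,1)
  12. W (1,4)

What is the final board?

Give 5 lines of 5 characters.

Move 1: B@(3,0) -> caps B=0 W=0
Move 2: W@(0,3) -> caps B=0 W=0
Move 3: B@(0,4) -> caps B=0 W=0
Move 4: W@(3,3) -> caps B=0 W=0
Move 5: B@(4,2) -> caps B=0 W=0
Move 6: W@(4,4) -> caps B=0 W=0
Move 7: B@(1,3) -> caps B=0 W=0
Move 8: W@(0,2) -> caps B=0 W=0
Move 9: B@(1,0) -> caps B=0 W=0
Move 10: W@(4,3) -> caps B=0 W=0
Move 11: B@(4,1) -> caps B=0 W=0
Move 12: W@(1,4) -> caps B=0 W=1

Answer: ..WW.
B..BW
.....
B..W.
.BBWW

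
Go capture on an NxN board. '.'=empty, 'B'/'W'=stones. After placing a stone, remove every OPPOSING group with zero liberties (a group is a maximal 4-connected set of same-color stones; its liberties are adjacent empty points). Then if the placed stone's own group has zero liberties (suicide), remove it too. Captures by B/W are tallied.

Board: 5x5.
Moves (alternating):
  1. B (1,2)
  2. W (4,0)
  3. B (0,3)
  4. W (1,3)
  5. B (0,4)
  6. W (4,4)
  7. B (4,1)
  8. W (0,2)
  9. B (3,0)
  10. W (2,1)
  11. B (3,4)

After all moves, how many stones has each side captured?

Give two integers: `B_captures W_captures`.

Answer: 1 0

Derivation:
Move 1: B@(1,2) -> caps B=0 W=0
Move 2: W@(4,0) -> caps B=0 W=0
Move 3: B@(0,3) -> caps B=0 W=0
Move 4: W@(1,3) -> caps B=0 W=0
Move 5: B@(0,4) -> caps B=0 W=0
Move 6: W@(4,4) -> caps B=0 W=0
Move 7: B@(4,1) -> caps B=0 W=0
Move 8: W@(0,2) -> caps B=0 W=0
Move 9: B@(3,0) -> caps B=1 W=0
Move 10: W@(2,1) -> caps B=1 W=0
Move 11: B@(3,4) -> caps B=1 W=0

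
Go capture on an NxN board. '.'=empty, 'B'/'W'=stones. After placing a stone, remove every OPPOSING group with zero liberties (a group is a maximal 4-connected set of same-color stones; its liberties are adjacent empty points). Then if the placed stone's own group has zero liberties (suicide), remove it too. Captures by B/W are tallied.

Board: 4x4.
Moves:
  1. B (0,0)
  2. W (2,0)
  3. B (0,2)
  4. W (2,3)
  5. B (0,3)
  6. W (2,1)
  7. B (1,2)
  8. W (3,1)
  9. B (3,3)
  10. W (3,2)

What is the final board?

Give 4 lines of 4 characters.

Move 1: B@(0,0) -> caps B=0 W=0
Move 2: W@(2,0) -> caps B=0 W=0
Move 3: B@(0,2) -> caps B=0 W=0
Move 4: W@(2,3) -> caps B=0 W=0
Move 5: B@(0,3) -> caps B=0 W=0
Move 6: W@(2,1) -> caps B=0 W=0
Move 7: B@(1,2) -> caps B=0 W=0
Move 8: W@(3,1) -> caps B=0 W=0
Move 9: B@(3,3) -> caps B=0 W=0
Move 10: W@(3,2) -> caps B=0 W=1

Answer: B.BB
..B.
WW.W
.WW.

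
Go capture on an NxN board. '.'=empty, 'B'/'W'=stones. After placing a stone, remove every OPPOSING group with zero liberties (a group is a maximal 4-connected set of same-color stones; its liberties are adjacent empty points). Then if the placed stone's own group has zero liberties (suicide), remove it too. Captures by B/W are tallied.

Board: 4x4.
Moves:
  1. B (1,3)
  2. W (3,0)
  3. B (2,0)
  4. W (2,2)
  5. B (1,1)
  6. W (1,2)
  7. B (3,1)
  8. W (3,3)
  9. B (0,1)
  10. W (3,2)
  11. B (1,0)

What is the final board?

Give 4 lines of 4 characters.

Move 1: B@(1,3) -> caps B=0 W=0
Move 2: W@(3,0) -> caps B=0 W=0
Move 3: B@(2,0) -> caps B=0 W=0
Move 4: W@(2,2) -> caps B=0 W=0
Move 5: B@(1,1) -> caps B=0 W=0
Move 6: W@(1,2) -> caps B=0 W=0
Move 7: B@(3,1) -> caps B=1 W=0
Move 8: W@(3,3) -> caps B=1 W=0
Move 9: B@(0,1) -> caps B=1 W=0
Move 10: W@(3,2) -> caps B=1 W=0
Move 11: B@(1,0) -> caps B=1 W=0

Answer: .B..
BBWB
B.W.
.BWW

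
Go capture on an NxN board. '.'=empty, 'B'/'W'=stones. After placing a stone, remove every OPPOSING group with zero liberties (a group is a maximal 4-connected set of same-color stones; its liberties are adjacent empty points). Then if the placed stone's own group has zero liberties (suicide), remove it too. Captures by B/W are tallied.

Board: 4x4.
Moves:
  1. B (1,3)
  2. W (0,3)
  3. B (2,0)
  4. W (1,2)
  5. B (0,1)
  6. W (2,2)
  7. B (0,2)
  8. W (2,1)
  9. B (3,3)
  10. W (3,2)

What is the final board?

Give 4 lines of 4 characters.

Answer: .BB.
..WB
BWW.
..WB

Derivation:
Move 1: B@(1,3) -> caps B=0 W=0
Move 2: W@(0,3) -> caps B=0 W=0
Move 3: B@(2,0) -> caps B=0 W=0
Move 4: W@(1,2) -> caps B=0 W=0
Move 5: B@(0,1) -> caps B=0 W=0
Move 6: W@(2,2) -> caps B=0 W=0
Move 7: B@(0,2) -> caps B=1 W=0
Move 8: W@(2,1) -> caps B=1 W=0
Move 9: B@(3,3) -> caps B=1 W=0
Move 10: W@(3,2) -> caps B=1 W=0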